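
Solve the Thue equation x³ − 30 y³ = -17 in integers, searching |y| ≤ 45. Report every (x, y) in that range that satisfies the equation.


The equation is x³ - 30y³ = -17. For fixed y, x³ = 30·y³ − 17, so a solution requires the RHS to be a perfect cube.
Strategy: iterate y from -45 to 45, compute RHS = 30·y³ − 17, and check whether it is a (positive or negative) perfect cube.
Check small values of y:
  y = 0: RHS = -17 is not a perfect cube.
  y = 1: RHS = 13 is not a perfect cube.
  y = -1: RHS = -47 is not a perfect cube.
  y = 2: RHS = 223 is not a perfect cube.
  y = -2: RHS = -257 is not a perfect cube.
  y = 3: RHS = 793 is not a perfect cube.
  y = -3: RHS = -827 is not a perfect cube.
Continuing the search up to |y| = 45 finds no solutions either.
No (x, y) in the scanned range satisfies the equation.

No integer solutions with |y| ≤ 45.


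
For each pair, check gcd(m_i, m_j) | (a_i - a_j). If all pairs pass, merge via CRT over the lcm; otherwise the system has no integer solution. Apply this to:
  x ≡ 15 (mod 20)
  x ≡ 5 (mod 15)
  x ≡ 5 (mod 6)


Moduli 20, 15, 6 are not pairwise coprime, so CRT works modulo lcm(m_i) when all pairwise compatibility conditions hold.
Pairwise compatibility: gcd(m_i, m_j) must divide a_i - a_j for every pair.
Merge one congruence at a time:
  Start: x ≡ 15 (mod 20).
  Combine with x ≡ 5 (mod 15): gcd(20, 15) = 5; 5 - 15 = -10, which IS divisible by 5, so compatible.
    Write x = 15 + 20·t and substitute into x ≡ 5 (mod 15): 20·t ≡ 5 − 15 = -10 (mod 15).
    Divide the congruence (and modulus) by g = 5: 4·t ≡ -2 (mod 3).
    Reduce coefficients mod 3: 1·t ≡ 1 (mod 3).
    So t ≡ 1 (mod 3).
    Then x = 15 + 20·1 = 35, valid modulo lcm(20, 15) = 60: x ≡ 35 (mod 60).
  Combine with x ≡ 5 (mod 6): gcd(60, 6) = 6; 5 - 35 = -30, which IS divisible by 6, so compatible.
    Write x = 35 + 60·t and substitute into x ≡ 5 (mod 6): 60·t ≡ 5 − 35 = -30 (mod 6).
    Divide the congruence (and modulus) by g = 6: 10·t ≡ -5 (mod 1).
    Modulo 1 every t works; take t = 0.
    Then x = 35 + 60·0 = 35, valid modulo lcm(60, 6) = 60: x ≡ 35 (mod 60).
Verify: 35 mod 20 = 15, 35 mod 15 = 5, 35 mod 6 = 5.

x ≡ 35 (mod 60).


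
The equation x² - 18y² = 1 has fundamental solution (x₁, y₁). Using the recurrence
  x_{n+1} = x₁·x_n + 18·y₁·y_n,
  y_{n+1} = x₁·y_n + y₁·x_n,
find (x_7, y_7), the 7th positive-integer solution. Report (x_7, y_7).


Step 1: Find the fundamental solution (x₁, y₁) of x² - 18y² = 1.
  Expand √18 as a continued fraction. a₀ = ⌊√18⌋ = 4; iterate m_{k+1} = d_k·a_k − m_k, d_{k+1} = (18 − m_{k+1}²)/d_k, a_{k+1} = ⌊(a₀ + m_{k+1})/d_{k+1}⌋ (starting m₀ = 0, d₀ = 1), with convergents p_k = a_k·p_{k-1} + p_{k-2}, q_k = a_k·q_{k-1} + q_{k-2} (p₋₁ = 1, q₋₁ = 0):
  k = 0: a₀ = 4; p₀/q₀ = 4/1; p₀² − 18·q₀² = 16 − 18 = -2.
  k = 1: m = 4, d = 2, a = ⌊(4 + 4)/2⌋ = 4; p/q = (4·4 + 1)/(4·1 + 0) = 17/4; p² − 18·q² = 289 − 288 = 1.
  The first convergent with p² − 18·q² = 1 gives the fundamental solution (x₁, y₁) = (17, 4).
Step 2: Apply the recurrence (x_{n+1}, y_{n+1}) = (x₁x_n + 18y₁y_n, x₁y_n + y₁x_n) repeatedly.
  From (x_1, y_1) = (17, 4): x_2 = 17·17 + 18·4·4 = 577; y_2 = 17·4 + 4·17 = 136.
  From (x_2, y_2) = (577, 136): x_3 = 17·577 + 18·4·136 = 19601; y_3 = 17·136 + 4·577 = 4620.
  From (x_3, y_3) = (19601, 4620): x_4 = 17·19601 + 18·4·4620 = 665857; y_4 = 17·4620 + 4·19601 = 156944.
  From (x_4, y_4) = (665857, 156944): x_5 = 17·665857 + 18·4·156944 = 22619537; y_5 = 17·156944 + 4·665857 = 5331476.
  From (x_5, y_5) = (22619537, 5331476): x_6 = 17·22619537 + 18·4·5331476 = 768398401; y_6 = 17·5331476 + 4·22619537 = 181113240.
  From (x_6, y_6) = (768398401, 181113240): x_7 = 17·768398401 + 18·4·181113240 = 26102926097; y_7 = 17·181113240 + 4·768398401 = 6152518684.
Step 3: Verify x_7² - 18·y_7² = 681362750825443653409 - 681362750825443653408 = 1 (should be 1). ✓

(x_1, y_1) = (17, 4); (x_7, y_7) = (26102926097, 6152518684).


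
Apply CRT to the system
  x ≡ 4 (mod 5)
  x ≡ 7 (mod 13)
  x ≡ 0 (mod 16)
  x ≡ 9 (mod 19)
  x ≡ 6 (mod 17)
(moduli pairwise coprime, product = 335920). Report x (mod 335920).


Product of moduli M = 5 · 13 · 16 · 19 · 17 = 335920.
Merge one congruence at a time:
  Start: x ≡ 4 (mod 5).
  Combine with x ≡ 7 (mod 13); new modulus lcm = 65.
    Write x = 4 + 5·t and substitute into x ≡ 7 (mod 13): 5·t ≡ 7 − 4 = 3 (mod 13).
    The inverse of 5 mod 13 is 8 (since 5·8 = 40 = 3·13 + 1), so t ≡ 8·3 = 24 ≡ 11 (mod 13).
    Then x = 4 + 5·11 = 59, valid modulo lcm(5, 13) = 65: x ≡ 59 (mod 65).
  Combine with x ≡ 0 (mod 16); new modulus lcm = 1040.
    Write x = 59 + 65·t and substitute into x ≡ 0 (mod 16): 65·t ≡ 0 − 59 = -59 (mod 16).
    Reduce coefficients mod 16: 1·t ≡ 5 (mod 16).
    So t ≡ 5 (mod 16).
    Then x = 59 + 65·5 = 384, valid modulo lcm(65, 16) = 1040: x ≡ 384 (mod 1040).
  Combine with x ≡ 9 (mod 19); new modulus lcm = 19760.
    Write x = 384 + 1040·t and substitute into x ≡ 9 (mod 19): 1040·t ≡ 9 − 384 = -375 (mod 19).
    Reduce coefficients mod 19: 14·t ≡ 5 (mod 19).
    The inverse of 14 mod 19 is 15 (since 14·15 = 210 = 11·19 + 1), so t ≡ 15·5 = 75 ≡ 18 (mod 19).
    Then x = 384 + 1040·18 = 19104, valid modulo lcm(1040, 19) = 19760: x ≡ 19104 (mod 19760).
  Combine with x ≡ 6 (mod 17); new modulus lcm = 335920.
    Write x = 19104 + 19760·t and substitute into x ≡ 6 (mod 17): 19760·t ≡ 6 − 19104 = -19098 (mod 17).
    Reduce coefficients mod 17: 6·t ≡ 10 (mod 17).
    The inverse of 6 mod 17 is 3 (since 6·3 = 18 = 1·17 + 1), so t ≡ 3·10 = 30 ≡ 13 (mod 17).
    Then x = 19104 + 19760·13 = 275984, valid modulo lcm(19760, 17) = 335920: x ≡ 275984 (mod 335920).
Verify against each original: 275984 mod 5 = 4, 275984 mod 13 = 7, 275984 mod 16 = 0, 275984 mod 19 = 9, 275984 mod 17 = 6.

x ≡ 275984 (mod 335920).


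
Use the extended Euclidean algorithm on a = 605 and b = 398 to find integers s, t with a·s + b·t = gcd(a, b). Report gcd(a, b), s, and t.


Euclidean algorithm on (605, 398) — divide until remainder is 0:
  605 = 1 · 398 + 207
  398 = 1 · 207 + 191
  207 = 1 · 191 + 16
  191 = 11 · 16 + 15
  16 = 1 · 15 + 1
  15 = 15 · 1 + 0
gcd(605, 398) = 1.
Track Bezout coefficients alongside the remainders: start with r₀ = 605 = a·1 + b·0 (s = 1, t = 0) and r₁ = 398 = a·0 + b·1 (s = 0, t = 1); each new remainder r_{k+1} = r_{k-1} − q_k·r_k inherits s_{k+1} = s_{k-1} − q_k·s_k, t_{k+1} = t_{k-1} − q_k·t_k, so r_k = a·s_k + b·t_k at every step:
  q = 1: r = 207, s = 1 − 1·0 = 1, t = 0 − 1·1 = -1  (check: 605·1 + 398·(-1) = 207)
  q = 1: r = 191, s = 0 − 1·1 = -1, t = 1 − 1·(-1) = 2  (check: 605·(-1) + 398·2 = 191)
  q = 1: r = 16, s = 1 − 1·(-1) = 2, t = -1 − 1·2 = -3  (check: 605·2 + 398·(-3) = 16)
  q = 11: r = 15, s = -1 − 11·2 = -23, t = 2 − 11·(-3) = 35  (check: 605·(-23) + 398·35 = 15)
  q = 1: r = 1, s = 2 − 1·(-23) = 25, t = -3 − 1·35 = -38  (check: 605·25 + 398·(-38) = 1)
The row with r = 1 (the gcd) gives the Bezout coefficients s = 25, t = -38.
Result: 605 · (25) + 398 · (-38) = 1.

gcd(605, 398) = 1; s = 25, t = -38 (check: 605·25 + 398·(-38) = 1).


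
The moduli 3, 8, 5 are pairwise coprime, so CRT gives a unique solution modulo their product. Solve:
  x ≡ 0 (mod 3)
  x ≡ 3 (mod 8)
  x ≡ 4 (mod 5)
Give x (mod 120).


Moduli 3, 8, 5 are pairwise coprime; by CRT there is a unique solution modulo M = 3 · 8 · 5 = 120.
Solve pairwise, accumulating the modulus:
  Start with x ≡ 0 (mod 3).
  Combine with x ≡ 3 (mod 8): since gcd(3, 8) = 1, we get a unique residue mod 24.
    Write x = 0 + 3·t and substitute into x ≡ 3 (mod 8): 3·t ≡ 3 − 0 = 3 (mod 8).
    The inverse of 3 mod 8 is 3 (since 3·3 = 9 = 1·8 + 1), so t ≡ 3·3 = 9 ≡ 1 (mod 8).
    Then x = 0 + 3·1 = 3, valid modulo lcm(3, 8) = 24: x ≡ 3 (mod 24).
  Combine with x ≡ 4 (mod 5): since gcd(24, 5) = 1, we get a unique residue mod 120.
    Write x = 3 + 24·t and substitute into x ≡ 4 (mod 5): 24·t ≡ 4 − 3 = 1 (mod 5).
    Reduce coefficients mod 5: 4·t ≡ 1 (mod 5).
    The inverse of 4 mod 5 is 4 (since 4·4 = 16 = 3·5 + 1), so t ≡ 4·1 = 4 ≡ 4 (mod 5).
    Then x = 3 + 24·4 = 99, valid modulo lcm(24, 5) = 120: x ≡ 99 (mod 120).
Verify: 99 mod 3 = 0 ✓, 99 mod 8 = 3 ✓, 99 mod 5 = 4 ✓.

x ≡ 99 (mod 120).


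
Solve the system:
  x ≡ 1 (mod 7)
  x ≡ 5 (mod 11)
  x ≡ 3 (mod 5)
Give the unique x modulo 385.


Moduli 7, 11, 5 are pairwise coprime; by CRT there is a unique solution modulo M = 7 · 11 · 5 = 385.
Solve pairwise, accumulating the modulus:
  Start with x ≡ 1 (mod 7).
  Combine with x ≡ 5 (mod 11): since gcd(7, 11) = 1, we get a unique residue mod 77.
    Write x = 1 + 7·t and substitute into x ≡ 5 (mod 11): 7·t ≡ 5 − 1 = 4 (mod 11).
    The inverse of 7 mod 11 is 8 (since 7·8 = 56 = 5·11 + 1), so t ≡ 8·4 = 32 ≡ 10 (mod 11).
    Then x = 1 + 7·10 = 71, valid modulo lcm(7, 11) = 77: x ≡ 71 (mod 77).
  Combine with x ≡ 3 (mod 5): since gcd(77, 5) = 1, we get a unique residue mod 385.
    Write x = 71 + 77·t and substitute into x ≡ 3 (mod 5): 77·t ≡ 3 − 71 = -68 (mod 5).
    Reduce coefficients mod 5: 2·t ≡ 2 (mod 5).
    The inverse of 2 mod 5 is 3 (since 2·3 = 6 = 1·5 + 1), so t ≡ 3·2 = 6 ≡ 1 (mod 5).
    Then x = 71 + 77·1 = 148, valid modulo lcm(77, 5) = 385: x ≡ 148 (mod 385).
Verify: 148 mod 7 = 1 ✓, 148 mod 11 = 5 ✓, 148 mod 5 = 3 ✓.

x ≡ 148 (mod 385).


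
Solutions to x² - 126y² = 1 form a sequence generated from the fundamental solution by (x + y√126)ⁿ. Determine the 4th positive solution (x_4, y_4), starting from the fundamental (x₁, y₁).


Step 1: Find the fundamental solution (x₁, y₁) of x² - 126y² = 1.
  Expand √126 as a continued fraction. a₀ = ⌊√126⌋ = 11; iterate m_{k+1} = d_k·a_k − m_k, d_{k+1} = (126 − m_{k+1}²)/d_k, a_{k+1} = ⌊(a₀ + m_{k+1})/d_{k+1}⌋ (starting m₀ = 0, d₀ = 1), with convergents p_k = a_k·p_{k-1} + p_{k-2}, q_k = a_k·q_{k-1} + q_{k-2} (p₋₁ = 1, q₋₁ = 0):
  k = 0: a₀ = 11; p₀/q₀ = 11/1; p₀² − 126·q₀² = 121 − 126 = -5.
  k = 1: m = 11, d = 5, a = ⌊(11 + 11)/5⌋ = 4; p/q = (4·11 + 1)/(4·1 + 0) = 45/4; p² − 126·q² = 2025 − 2016 = 9.
  k = 2: m = 9, d = 9, a = ⌊(11 + 9)/9⌋ = 2; p/q = (2·45 + 11)/(2·4 + 1) = 101/9; p² − 126·q² = 10201 − 10206 = -5.
  k = 3: m = 9, d = 5, a = ⌊(11 + 9)/5⌋ = 4; p/q = (4·101 + 45)/(4·9 + 4) = 449/40; p² − 126·q² = 201601 − 201600 = 1.
  The first convergent with p² − 126·q² = 1 gives the fundamental solution (x₁, y₁) = (449, 40).
Step 2: Apply the recurrence (x_{n+1}, y_{n+1}) = (x₁x_n + 126y₁y_n, x₁y_n + y₁x_n) repeatedly.
  From (x_1, y_1) = (449, 40): x_2 = 449·449 + 126·40·40 = 403201; y_2 = 449·40 + 40·449 = 35920.
  From (x_2, y_2) = (403201, 35920): x_3 = 449·403201 + 126·40·35920 = 362074049; y_3 = 449·35920 + 40·403201 = 32256120.
  From (x_3, y_3) = (362074049, 32256120): x_4 = 449·362074049 + 126·40·32256120 = 325142092801; y_4 = 449·32256120 + 40·362074049 = 28965959840.
Step 3: Verify x_4² - 126·y_4² = 105717380511014096025601 - 105717380511014096025600 = 1 (should be 1). ✓

(x_1, y_1) = (449, 40); (x_4, y_4) = (325142092801, 28965959840).


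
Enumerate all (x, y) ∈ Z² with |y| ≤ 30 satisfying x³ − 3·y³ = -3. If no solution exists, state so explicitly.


The equation is x³ - 3y³ = -3. For fixed y, x³ = 3·y³ − 3, so a solution requires the RHS to be a perfect cube.
Strategy: iterate y from -30 to 30, compute RHS = 3·y³ − 3, and check whether it is a (positive or negative) perfect cube.
Check small values of y:
  y = 0: RHS = -3 is not a perfect cube.
  y = 1: RHS = 0 = (0)³ ⇒ x = 0 works.
  y = -1: RHS = -6 is not a perfect cube.
  y = 2: RHS = 21 is not a perfect cube.
  y = -2: RHS = -27 = (-3)³ ⇒ x = -3 works.
  y = 3: RHS = 78 is not a perfect cube.
  y = -3: RHS = -84 is not a perfect cube.
Continuing the search up to |y| = 30 finds no further solutions beyond those listed.
Collected solutions: (0, 1), (-3, -2).

Solutions (with |y| ≤ 30): (0, 1), (-3, -2).


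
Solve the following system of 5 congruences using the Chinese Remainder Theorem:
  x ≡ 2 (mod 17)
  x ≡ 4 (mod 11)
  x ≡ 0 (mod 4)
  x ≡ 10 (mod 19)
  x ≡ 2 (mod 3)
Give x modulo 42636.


Product of moduli M = 17 · 11 · 4 · 19 · 3 = 42636.
Merge one congruence at a time:
  Start: x ≡ 2 (mod 17).
  Combine with x ≡ 4 (mod 11); new modulus lcm = 187.
    Write x = 2 + 17·t and substitute into x ≡ 4 (mod 11): 17·t ≡ 4 − 2 = 2 (mod 11).
    Reduce coefficients mod 11: 6·t ≡ 2 (mod 11).
    The inverse of 6 mod 11 is 2 (since 6·2 = 12 = 1·11 + 1), so t ≡ 2·2 = 4 ≡ 4 (mod 11).
    Then x = 2 + 17·4 = 70, valid modulo lcm(17, 11) = 187: x ≡ 70 (mod 187).
  Combine with x ≡ 0 (mod 4); new modulus lcm = 748.
    Write x = 70 + 187·t and substitute into x ≡ 0 (mod 4): 187·t ≡ 0 − 70 = -70 (mod 4).
    Reduce coefficients mod 4: 3·t ≡ 2 (mod 4).
    The inverse of 3 mod 4 is 3 (since 3·3 = 9 = 2·4 + 1), so t ≡ 3·2 = 6 ≡ 2 (mod 4).
    Then x = 70 + 187·2 = 444, valid modulo lcm(187, 4) = 748: x ≡ 444 (mod 748).
  Combine with x ≡ 10 (mod 19); new modulus lcm = 14212.
    Write x = 444 + 748·t and substitute into x ≡ 10 (mod 19): 748·t ≡ 10 − 444 = -434 (mod 19).
    Reduce coefficients mod 19: 7·t ≡ 3 (mod 19).
    The inverse of 7 mod 19 is 11 (since 7·11 = 77 = 4·19 + 1), so t ≡ 11·3 = 33 ≡ 14 (mod 19).
    Then x = 444 + 748·14 = 10916, valid modulo lcm(748, 19) = 14212: x ≡ 10916 (mod 14212).
  Combine with x ≡ 2 (mod 3); new modulus lcm = 42636.
    Write x = 10916 + 14212·t and substitute into x ≡ 2 (mod 3): 14212·t ≡ 2 − 10916 = -10914 (mod 3).
    Reduce coefficients mod 3: 1·t ≡ 0 (mod 3).
    So t ≡ 0 (mod 3).
    Then x = 10916 + 14212·0 = 10916, valid modulo lcm(14212, 3) = 42636: x ≡ 10916 (mod 42636).
Verify against each original: 10916 mod 17 = 2, 10916 mod 11 = 4, 10916 mod 4 = 0, 10916 mod 19 = 10, 10916 mod 3 = 2.

x ≡ 10916 (mod 42636).


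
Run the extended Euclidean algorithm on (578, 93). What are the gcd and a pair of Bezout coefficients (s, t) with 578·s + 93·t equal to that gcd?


Euclidean algorithm on (578, 93) — divide until remainder is 0:
  578 = 6 · 93 + 20
  93 = 4 · 20 + 13
  20 = 1 · 13 + 7
  13 = 1 · 7 + 6
  7 = 1 · 6 + 1
  6 = 6 · 1 + 0
gcd(578, 93) = 1.
Track Bezout coefficients alongside the remainders: start with r₀ = 578 = a·1 + b·0 (s = 1, t = 0) and r₁ = 93 = a·0 + b·1 (s = 0, t = 1); each new remainder r_{k+1} = r_{k-1} − q_k·r_k inherits s_{k+1} = s_{k-1} − q_k·s_k, t_{k+1} = t_{k-1} − q_k·t_k, so r_k = a·s_k + b·t_k at every step:
  q = 6: r = 20, s = 1 − 6·0 = 1, t = 0 − 6·1 = -6  (check: 578·1 + 93·(-6) = 20)
  q = 4: r = 13, s = 0 − 4·1 = -4, t = 1 − 4·(-6) = 25  (check: 578·(-4) + 93·25 = 13)
  q = 1: r = 7, s = 1 − 1·(-4) = 5, t = -6 − 1·25 = -31  (check: 578·5 + 93·(-31) = 7)
  q = 1: r = 6, s = -4 − 1·5 = -9, t = 25 − 1·(-31) = 56  (check: 578·(-9) + 93·56 = 6)
  q = 1: r = 1, s = 5 − 1·(-9) = 14, t = -31 − 1·56 = -87  (check: 578·14 + 93·(-87) = 1)
The row with r = 1 (the gcd) gives the Bezout coefficients s = 14, t = -87.
Result: 578 · (14) + 93 · (-87) = 1.

gcd(578, 93) = 1; s = 14, t = -87 (check: 578·14 + 93·(-87) = 1).


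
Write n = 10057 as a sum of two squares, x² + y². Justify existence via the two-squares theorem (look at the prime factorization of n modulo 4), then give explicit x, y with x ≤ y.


Step 1: Factor n = 10057 = 89 · 113.
Step 2: Check the mod-4 condition on each prime factor: 89 ≡ 1 (mod 4), exponent 1; 113 ≡ 1 (mod 4), exponent 1.
All primes ≡ 3 (mod 4) appear to even exponent (or don't appear), so by the two-squares theorem n IS expressible as a sum of two squares.
Step 3: Build a representation. Here n = 89 · 113 is a product of primes ≡ 1 (mod 4). Each prime p ≡ 1 (mod 4) is itself a sum of two squares; find a² by testing p − a² for a perfect square:
  89: 89 − 1² = 88, 89 − 2² = 85, 89 − 3² = 80, 89 − 4² = 73, 89 − 5² = 64 = 8² ⇒ 89 = 5² + 8².
  113: 113 − 1² = 112, 113 − 2² = 109, 113 − 3² = 104, 113 − 4² = 97, 113 − 5² = 88, 113 − 6² = 77, 113 − 7² = 64 = 8² ⇒ 113 = 7² + 8².
  Combine using the Brahmagupta–Fibonacci identity (a² + b²)(c² + d²) = (ac − bd)² + (ad + bc)² = (ac + bd)² + (ad − bc)²:
  89 · 113 = 10057: from (5² + 8²)(7² + 8²), take (5·7 − 8·8, 5·8 + 8·7) = (35 − 64, 40 + 56) = (-29, 96); dropping signs (only squares matter) gives (29, 96); check 29² + 96² = 841 + 9216 = 10057 ✓.
Step 4: Order so x ≤ y and verify: 29² + 96² = 841 + 9216 = 10057 = n. ✓

n = 10057 = 29² + 96² (one valid representation with x ≤ y).


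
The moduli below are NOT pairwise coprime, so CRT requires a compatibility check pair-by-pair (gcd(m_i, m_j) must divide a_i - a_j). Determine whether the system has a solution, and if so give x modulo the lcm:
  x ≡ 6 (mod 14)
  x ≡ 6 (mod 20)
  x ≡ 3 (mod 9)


Moduli 14, 20, 9 are not pairwise coprime, so CRT works modulo lcm(m_i) when all pairwise compatibility conditions hold.
Pairwise compatibility: gcd(m_i, m_j) must divide a_i - a_j for every pair.
Merge one congruence at a time:
  Start: x ≡ 6 (mod 14).
  Combine with x ≡ 6 (mod 20): gcd(14, 20) = 2; 6 - 6 = 0, which IS divisible by 2, so compatible.
    Write x = 6 + 14·t and substitute into x ≡ 6 (mod 20): 14·t ≡ 6 − 6 = 0 (mod 20).
    Divide the congruence (and modulus) by g = 2: 7·t ≡ 0 (mod 10).
    The inverse of 7 mod 10 is 3 (since 7·3 = 21 = 2·10 + 1), so t ≡ 3·0 = 0 ≡ 0 (mod 10).
    Then x = 6 + 14·0 = 6, valid modulo lcm(14, 20) = 140: x ≡ 6 (mod 140).
  Combine with x ≡ 3 (mod 9): gcd(140, 9) = 1; 3 - 6 = -3, which IS divisible by 1, so compatible.
    Write x = 6 + 140·t and substitute into x ≡ 3 (mod 9): 140·t ≡ 3 − 6 = -3 (mod 9).
    Reduce coefficients mod 9: 5·t ≡ 6 (mod 9).
    The inverse of 5 mod 9 is 2 (since 5·2 = 10 = 1·9 + 1), so t ≡ 2·6 = 12 ≡ 3 (mod 9).
    Then x = 6 + 140·3 = 426, valid modulo lcm(140, 9) = 1260: x ≡ 426 (mod 1260).
Verify: 426 mod 14 = 6, 426 mod 20 = 6, 426 mod 9 = 3.

x ≡ 426 (mod 1260).


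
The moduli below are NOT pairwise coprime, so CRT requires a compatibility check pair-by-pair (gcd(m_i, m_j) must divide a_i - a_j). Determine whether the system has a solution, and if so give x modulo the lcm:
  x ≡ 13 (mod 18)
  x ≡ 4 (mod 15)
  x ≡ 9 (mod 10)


Moduli 18, 15, 10 are not pairwise coprime, so CRT works modulo lcm(m_i) when all pairwise compatibility conditions hold.
Pairwise compatibility: gcd(m_i, m_j) must divide a_i - a_j for every pair.
Merge one congruence at a time:
  Start: x ≡ 13 (mod 18).
  Combine with x ≡ 4 (mod 15): gcd(18, 15) = 3; 4 - 13 = -9, which IS divisible by 3, so compatible.
    Write x = 13 + 18·t and substitute into x ≡ 4 (mod 15): 18·t ≡ 4 − 13 = -9 (mod 15).
    Divide the congruence (and modulus) by g = 3: 6·t ≡ -3 (mod 5).
    Reduce coefficients mod 5: 1·t ≡ 2 (mod 5).
    So t ≡ 2 (mod 5).
    Then x = 13 + 18·2 = 49, valid modulo lcm(18, 15) = 90: x ≡ 49 (mod 90).
  Combine with x ≡ 9 (mod 10): gcd(90, 10) = 10; 9 - 49 = -40, which IS divisible by 10, so compatible.
    Write x = 49 + 90·t and substitute into x ≡ 9 (mod 10): 90·t ≡ 9 − 49 = -40 (mod 10).
    Divide the congruence (and modulus) by g = 10: 9·t ≡ -4 (mod 1).
    Modulo 1 every t works; take t = 0.
    Then x = 49 + 90·0 = 49, valid modulo lcm(90, 10) = 90: x ≡ 49 (mod 90).
Verify: 49 mod 18 = 13, 49 mod 15 = 4, 49 mod 10 = 9.

x ≡ 49 (mod 90).


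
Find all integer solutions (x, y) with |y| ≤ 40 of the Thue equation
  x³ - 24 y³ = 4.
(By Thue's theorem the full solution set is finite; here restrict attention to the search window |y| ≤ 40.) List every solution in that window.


The equation is x³ - 24y³ = 4. For fixed y, x³ = 24·y³ + 4, so a solution requires the RHS to be a perfect cube.
Strategy: iterate y from -40 to 40, compute RHS = 24·y³ + 4, and check whether it is a (positive or negative) perfect cube.
Check small values of y:
  y = 0: RHS = 4 is not a perfect cube.
  y = 1: RHS = 28 is not a perfect cube.
  y = -1: RHS = -20 is not a perfect cube.
  y = 2: RHS = 196 is not a perfect cube.
  y = -2: RHS = -188 is not a perfect cube.
  y = 3: RHS = 652 is not a perfect cube.
  y = -3: RHS = -644 is not a perfect cube.
Continuing the search up to |y| = 40 finds no solutions either.
No (x, y) in the scanned range satisfies the equation.

No integer solutions with |y| ≤ 40.


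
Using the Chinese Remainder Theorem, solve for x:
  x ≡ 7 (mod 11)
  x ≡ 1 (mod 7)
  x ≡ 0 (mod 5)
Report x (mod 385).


Moduli 11, 7, 5 are pairwise coprime; by CRT there is a unique solution modulo M = 11 · 7 · 5 = 385.
Solve pairwise, accumulating the modulus:
  Start with x ≡ 7 (mod 11).
  Combine with x ≡ 1 (mod 7): since gcd(11, 7) = 1, we get a unique residue mod 77.
    Write x = 7 + 11·t and substitute into x ≡ 1 (mod 7): 11·t ≡ 1 − 7 = -6 (mod 7).
    Reduce coefficients mod 7: 4·t ≡ 1 (mod 7).
    The inverse of 4 mod 7 is 2 (since 4·2 = 8 = 1·7 + 1), so t ≡ 2·1 = 2 ≡ 2 (mod 7).
    Then x = 7 + 11·2 = 29, valid modulo lcm(11, 7) = 77: x ≡ 29 (mod 77).
  Combine with x ≡ 0 (mod 5): since gcd(77, 5) = 1, we get a unique residue mod 385.
    Write x = 29 + 77·t and substitute into x ≡ 0 (mod 5): 77·t ≡ 0 − 29 = -29 (mod 5).
    Reduce coefficients mod 5: 2·t ≡ 1 (mod 5).
    The inverse of 2 mod 5 is 3 (since 2·3 = 6 = 1·5 + 1), so t ≡ 3·1 = 3 ≡ 3 (mod 5).
    Then x = 29 + 77·3 = 260, valid modulo lcm(77, 5) = 385: x ≡ 260 (mod 385).
Verify: 260 mod 11 = 7 ✓, 260 mod 7 = 1 ✓, 260 mod 5 = 0 ✓.

x ≡ 260 (mod 385).


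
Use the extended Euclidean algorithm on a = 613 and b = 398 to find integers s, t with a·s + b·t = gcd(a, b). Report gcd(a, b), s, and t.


Euclidean algorithm on (613, 398) — divide until remainder is 0:
  613 = 1 · 398 + 215
  398 = 1 · 215 + 183
  215 = 1 · 183 + 32
  183 = 5 · 32 + 23
  32 = 1 · 23 + 9
  23 = 2 · 9 + 5
  9 = 1 · 5 + 4
  5 = 1 · 4 + 1
  4 = 4 · 1 + 0
gcd(613, 398) = 1.
Track Bezout coefficients alongside the remainders: start with r₀ = 613 = a·1 + b·0 (s = 1, t = 0) and r₁ = 398 = a·0 + b·1 (s = 0, t = 1); each new remainder r_{k+1} = r_{k-1} − q_k·r_k inherits s_{k+1} = s_{k-1} − q_k·s_k, t_{k+1} = t_{k-1} − q_k·t_k, so r_k = a·s_k + b·t_k at every step:
  q = 1: r = 215, s = 1 − 1·0 = 1, t = 0 − 1·1 = -1  (check: 613·1 + 398·(-1) = 215)
  q = 1: r = 183, s = 0 − 1·1 = -1, t = 1 − 1·(-1) = 2  (check: 613·(-1) + 398·2 = 183)
  q = 1: r = 32, s = 1 − 1·(-1) = 2, t = -1 − 1·2 = -3  (check: 613·2 + 398·(-3) = 32)
  q = 5: r = 23, s = -1 − 5·2 = -11, t = 2 − 5·(-3) = 17  (check: 613·(-11) + 398·17 = 23)
  q = 1: r = 9, s = 2 − 1·(-11) = 13, t = -3 − 1·17 = -20  (check: 613·13 + 398·(-20) = 9)
  q = 2: r = 5, s = -11 − 2·13 = -37, t = 17 − 2·(-20) = 57  (check: 613·(-37) + 398·57 = 5)
  q = 1: r = 4, s = 13 − 1·(-37) = 50, t = -20 − 1·57 = -77  (check: 613·50 + 398·(-77) = 4)
  q = 1: r = 1, s = -37 − 1·50 = -87, t = 57 − 1·(-77) = 134  (check: 613·(-87) + 398·134 = 1)
The row with r = 1 (the gcd) gives the Bezout coefficients s = -87, t = 134.
Result: 613 · (-87) + 398 · (134) = 1.

gcd(613, 398) = 1; s = -87, t = 134 (check: 613·(-87) + 398·134 = 1).


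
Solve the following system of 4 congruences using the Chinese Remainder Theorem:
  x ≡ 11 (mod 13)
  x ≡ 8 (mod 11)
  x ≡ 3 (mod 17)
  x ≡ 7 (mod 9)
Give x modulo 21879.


Product of moduli M = 13 · 11 · 17 · 9 = 21879.
Merge one congruence at a time:
  Start: x ≡ 11 (mod 13).
  Combine with x ≡ 8 (mod 11); new modulus lcm = 143.
    Write x = 11 + 13·t and substitute into x ≡ 8 (mod 11): 13·t ≡ 8 − 11 = -3 (mod 11).
    Reduce coefficients mod 11: 2·t ≡ 8 (mod 11).
    The inverse of 2 mod 11 is 6 (since 2·6 = 12 = 1·11 + 1), so t ≡ 6·8 = 48 ≡ 4 (mod 11).
    Then x = 11 + 13·4 = 63, valid modulo lcm(13, 11) = 143: x ≡ 63 (mod 143).
  Combine with x ≡ 3 (mod 17); new modulus lcm = 2431.
    Write x = 63 + 143·t and substitute into x ≡ 3 (mod 17): 143·t ≡ 3 − 63 = -60 (mod 17).
    Reduce coefficients mod 17: 7·t ≡ 8 (mod 17).
    The inverse of 7 mod 17 is 5 (since 7·5 = 35 = 2·17 + 1), so t ≡ 5·8 = 40 ≡ 6 (mod 17).
    Then x = 63 + 143·6 = 921, valid modulo lcm(143, 17) = 2431: x ≡ 921 (mod 2431).
  Combine with x ≡ 7 (mod 9); new modulus lcm = 21879.
    Write x = 921 + 2431·t and substitute into x ≡ 7 (mod 9): 2431·t ≡ 7 − 921 = -914 (mod 9).
    Reduce coefficients mod 9: 1·t ≡ 4 (mod 9).
    So t ≡ 4 (mod 9).
    Then x = 921 + 2431·4 = 10645, valid modulo lcm(2431, 9) = 21879: x ≡ 10645 (mod 21879).
Verify against each original: 10645 mod 13 = 11, 10645 mod 11 = 8, 10645 mod 17 = 3, 10645 mod 9 = 7.

x ≡ 10645 (mod 21879).


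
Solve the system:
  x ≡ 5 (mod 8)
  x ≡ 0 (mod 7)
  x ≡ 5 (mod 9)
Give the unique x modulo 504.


Moduli 8, 7, 9 are pairwise coprime; by CRT there is a unique solution modulo M = 8 · 7 · 9 = 504.
Solve pairwise, accumulating the modulus:
  Start with x ≡ 5 (mod 8).
  Combine with x ≡ 0 (mod 7): since gcd(8, 7) = 1, we get a unique residue mod 56.
    Write x = 5 + 8·t and substitute into x ≡ 0 (mod 7): 8·t ≡ 0 − 5 = -5 (mod 7).
    Reduce coefficients mod 7: 1·t ≡ 2 (mod 7).
    So t ≡ 2 (mod 7).
    Then x = 5 + 8·2 = 21, valid modulo lcm(8, 7) = 56: x ≡ 21 (mod 56).
  Combine with x ≡ 5 (mod 9): since gcd(56, 9) = 1, we get a unique residue mod 504.
    Write x = 21 + 56·t and substitute into x ≡ 5 (mod 9): 56·t ≡ 5 − 21 = -16 (mod 9).
    Reduce coefficients mod 9: 2·t ≡ 2 (mod 9).
    The inverse of 2 mod 9 is 5 (since 2·5 = 10 = 1·9 + 1), so t ≡ 5·2 = 10 ≡ 1 (mod 9).
    Then x = 21 + 56·1 = 77, valid modulo lcm(56, 9) = 504: x ≡ 77 (mod 504).
Verify: 77 mod 8 = 5 ✓, 77 mod 7 = 0 ✓, 77 mod 9 = 5 ✓.

x ≡ 77 (mod 504).


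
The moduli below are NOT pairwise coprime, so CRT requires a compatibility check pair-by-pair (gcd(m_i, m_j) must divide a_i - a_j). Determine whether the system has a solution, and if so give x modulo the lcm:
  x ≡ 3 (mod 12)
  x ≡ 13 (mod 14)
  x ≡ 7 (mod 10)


Moduli 12, 14, 10 are not pairwise coprime, so CRT works modulo lcm(m_i) when all pairwise compatibility conditions hold.
Pairwise compatibility: gcd(m_i, m_j) must divide a_i - a_j for every pair.
Merge one congruence at a time:
  Start: x ≡ 3 (mod 12).
  Combine with x ≡ 13 (mod 14): gcd(12, 14) = 2; 13 - 3 = 10, which IS divisible by 2, so compatible.
    Write x = 3 + 12·t and substitute into x ≡ 13 (mod 14): 12·t ≡ 13 − 3 = 10 (mod 14).
    Divide the congruence (and modulus) by g = 2: 6·t ≡ 5 (mod 7).
    The inverse of 6 mod 7 is 6 (since 6·6 = 36 = 5·7 + 1), so t ≡ 6·5 = 30 ≡ 2 (mod 7).
    Then x = 3 + 12·2 = 27, valid modulo lcm(12, 14) = 84: x ≡ 27 (mod 84).
  Combine with x ≡ 7 (mod 10): gcd(84, 10) = 2; 7 - 27 = -20, which IS divisible by 2, so compatible.
    Write x = 27 + 84·t and substitute into x ≡ 7 (mod 10): 84·t ≡ 7 − 27 = -20 (mod 10).
    Divide the congruence (and modulus) by g = 2: 42·t ≡ -10 (mod 5).
    Reduce coefficients mod 5: 2·t ≡ 0 (mod 5).
    The inverse of 2 mod 5 is 3 (since 2·3 = 6 = 1·5 + 1), so t ≡ 3·0 = 0 ≡ 0 (mod 5).
    Then x = 27 + 84·0 = 27, valid modulo lcm(84, 10) = 420: x ≡ 27 (mod 420).
Verify: 27 mod 12 = 3, 27 mod 14 = 13, 27 mod 10 = 7.

x ≡ 27 (mod 420).


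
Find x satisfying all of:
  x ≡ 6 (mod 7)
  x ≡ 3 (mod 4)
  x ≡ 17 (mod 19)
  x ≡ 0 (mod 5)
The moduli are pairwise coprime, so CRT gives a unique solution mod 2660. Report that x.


Product of moduli M = 7 · 4 · 19 · 5 = 2660.
Merge one congruence at a time:
  Start: x ≡ 6 (mod 7).
  Combine with x ≡ 3 (mod 4); new modulus lcm = 28.
    Write x = 6 + 7·t and substitute into x ≡ 3 (mod 4): 7·t ≡ 3 − 6 = -3 (mod 4).
    Reduce coefficients mod 4: 3·t ≡ 1 (mod 4).
    The inverse of 3 mod 4 is 3 (since 3·3 = 9 = 2·4 + 1), so t ≡ 3·1 = 3 ≡ 3 (mod 4).
    Then x = 6 + 7·3 = 27, valid modulo lcm(7, 4) = 28: x ≡ 27 (mod 28).
  Combine with x ≡ 17 (mod 19); new modulus lcm = 532.
    Write x = 27 + 28·t and substitute into x ≡ 17 (mod 19): 28·t ≡ 17 − 27 = -10 (mod 19).
    Reduce coefficients mod 19: 9·t ≡ 9 (mod 19).
    The inverse of 9 mod 19 is 17 (since 9·17 = 153 = 8·19 + 1), so t ≡ 17·9 = 153 ≡ 1 (mod 19).
    Then x = 27 + 28·1 = 55, valid modulo lcm(28, 19) = 532: x ≡ 55 (mod 532).
  Combine with x ≡ 0 (mod 5); new modulus lcm = 2660.
    Write x = 55 + 532·t and substitute into x ≡ 0 (mod 5): 532·t ≡ 0 − 55 = -55 (mod 5).
    Reduce coefficients mod 5: 2·t ≡ 0 (mod 5).
    The inverse of 2 mod 5 is 3 (since 2·3 = 6 = 1·5 + 1), so t ≡ 3·0 = 0 ≡ 0 (mod 5).
    Then x = 55 + 532·0 = 55, valid modulo lcm(532, 5) = 2660: x ≡ 55 (mod 2660).
Verify against each original: 55 mod 7 = 6, 55 mod 4 = 3, 55 mod 19 = 17, 55 mod 5 = 0.

x ≡ 55 (mod 2660).


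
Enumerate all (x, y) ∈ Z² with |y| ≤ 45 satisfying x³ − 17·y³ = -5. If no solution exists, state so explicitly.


The equation is x³ - 17y³ = -5. For fixed y, x³ = 17·y³ − 5, so a solution requires the RHS to be a perfect cube.
Strategy: iterate y from -45 to 45, compute RHS = 17·y³ − 5, and check whether it is a (positive or negative) perfect cube.
Check small values of y:
  y = 0: RHS = -5 is not a perfect cube.
  y = 1: RHS = 12 is not a perfect cube.
  y = -1: RHS = -22 is not a perfect cube.
  y = 2: RHS = 131 is not a perfect cube.
  y = -2: RHS = -141 is not a perfect cube.
  y = 3: RHS = 454 is not a perfect cube.
  y = -3: RHS = -464 is not a perfect cube.
Continuing the search up to |y| = 45 finds no solutions either.
No (x, y) in the scanned range satisfies the equation.

No integer solutions with |y| ≤ 45.


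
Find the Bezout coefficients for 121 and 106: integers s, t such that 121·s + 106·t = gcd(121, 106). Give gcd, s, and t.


Euclidean algorithm on (121, 106) — divide until remainder is 0:
  121 = 1 · 106 + 15
  106 = 7 · 15 + 1
  15 = 15 · 1 + 0
gcd(121, 106) = 1.
Track Bezout coefficients alongside the remainders: start with r₀ = 121 = a·1 + b·0 (s = 1, t = 0) and r₁ = 106 = a·0 + b·1 (s = 0, t = 1); each new remainder r_{k+1} = r_{k-1} − q_k·r_k inherits s_{k+1} = s_{k-1} − q_k·s_k, t_{k+1} = t_{k-1} − q_k·t_k, so r_k = a·s_k + b·t_k at every step:
  q = 1: r = 15, s = 1 − 1·0 = 1, t = 0 − 1·1 = -1  (check: 121·1 + 106·(-1) = 15)
  q = 7: r = 1, s = 0 − 7·1 = -7, t = 1 − 7·(-1) = 8  (check: 121·(-7) + 106·8 = 1)
The row with r = 1 (the gcd) gives the Bezout coefficients s = -7, t = 8.
Result: 121 · (-7) + 106 · (8) = 1.

gcd(121, 106) = 1; s = -7, t = 8 (check: 121·(-7) + 106·8 = 1).


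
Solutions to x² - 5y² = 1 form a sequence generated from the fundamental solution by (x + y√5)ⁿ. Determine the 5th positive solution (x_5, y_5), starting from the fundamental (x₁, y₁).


Step 1: Find the fundamental solution (x₁, y₁) of x² - 5y² = 1.
  Expand √5 as a continued fraction. a₀ = ⌊√5⌋ = 2; iterate m_{k+1} = d_k·a_k − m_k, d_{k+1} = (5 − m_{k+1}²)/d_k, a_{k+1} = ⌊(a₀ + m_{k+1})/d_{k+1}⌋ (starting m₀ = 0, d₀ = 1), with convergents p_k = a_k·p_{k-1} + p_{k-2}, q_k = a_k·q_{k-1} + q_{k-2} (p₋₁ = 1, q₋₁ = 0):
  k = 0: a₀ = 2; p₀/q₀ = 2/1; p₀² − 5·q₀² = 4 − 5 = -1.
  k = 1: m = 2, d = 1, a = ⌊(2 + 2)/1⌋ = 4; p/q = (4·2 + 1)/(4·1 + 0) = 9/4; p² − 5·q² = 81 − 80 = 1.
  The first convergent with p² − 5·q² = 1 gives the fundamental solution (x₁, y₁) = (9, 4).
Step 2: Apply the recurrence (x_{n+1}, y_{n+1}) = (x₁x_n + 5y₁y_n, x₁y_n + y₁x_n) repeatedly.
  From (x_1, y_1) = (9, 4): x_2 = 9·9 + 5·4·4 = 161; y_2 = 9·4 + 4·9 = 72.
  From (x_2, y_2) = (161, 72): x_3 = 9·161 + 5·4·72 = 2889; y_3 = 9·72 + 4·161 = 1292.
  From (x_3, y_3) = (2889, 1292): x_4 = 9·2889 + 5·4·1292 = 51841; y_4 = 9·1292 + 4·2889 = 23184.
  From (x_4, y_4) = (51841, 23184): x_5 = 9·51841 + 5·4·23184 = 930249; y_5 = 9·23184 + 4·51841 = 416020.
Step 3: Verify x_5² - 5·y_5² = 865363202001 - 865363202000 = 1 (should be 1). ✓

(x_1, y_1) = (9, 4); (x_5, y_5) = (930249, 416020).


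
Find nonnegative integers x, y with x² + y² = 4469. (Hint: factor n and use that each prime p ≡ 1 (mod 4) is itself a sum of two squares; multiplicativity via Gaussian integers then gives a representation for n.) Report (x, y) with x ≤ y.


Step 1: Factor n = 4469 = 41 · 109.
Step 2: Check the mod-4 condition on each prime factor: 41 ≡ 1 (mod 4), exponent 1; 109 ≡ 1 (mod 4), exponent 1.
All primes ≡ 3 (mod 4) appear to even exponent (or don't appear), so by the two-squares theorem n IS expressible as a sum of two squares.
Step 3: Build a representation. Here n = 41 · 109 is a product of primes ≡ 1 (mod 4). Each prime p ≡ 1 (mod 4) is itself a sum of two squares; find a² by testing p − a² for a perfect square:
  41: 41 − 1² = 40, 41 − 2² = 37, 41 − 3² = 32, 41 − 4² = 25 = 5² ⇒ 41 = 4² + 5².
  109: 109 − 1² = 108, 109 − 2² = 105, 109 − 3² = 100 = 10² ⇒ 109 = 3² + 10².
  Combine using the Brahmagupta–Fibonacci identity (a² + b²)(c² + d²) = (ac − bd)² + (ad + bc)² = (ac + bd)² + (ad − bc)²:
  41 · 109 = 4469: from (4² + 5²)(3² + 10²), take (4·3 − 5·10, 4·10 + 5·3) = (12 − 50, 40 + 15) = (-38, 55); dropping signs (only squares matter) gives (38, 55); check 38² + 55² = 1444 + 3025 = 4469 ✓.
Step 4: Order so x ≤ y and verify: 38² + 55² = 1444 + 3025 = 4469 = n. ✓

n = 4469 = 38² + 55² (one valid representation with x ≤ y).


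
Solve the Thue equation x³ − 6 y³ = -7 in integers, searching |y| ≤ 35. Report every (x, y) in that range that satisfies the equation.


The equation is x³ - 6y³ = -7. For fixed y, x³ = 6·y³ − 7, so a solution requires the RHS to be a perfect cube.
Strategy: iterate y from -35 to 35, compute RHS = 6·y³ − 7, and check whether it is a (positive or negative) perfect cube.
Check small values of y:
  y = 0: RHS = -7 is not a perfect cube.
  y = 1: RHS = -1 = (-1)³ ⇒ x = -1 works.
  y = -1: RHS = -13 is not a perfect cube.
  y = 2: RHS = 41 is not a perfect cube.
  y = -2: RHS = -55 is not a perfect cube.
  y = 3: RHS = 155 is not a perfect cube.
  y = -3: RHS = -169 is not a perfect cube.
Continuing the search up to |y| = 35 finds no further solutions beyond those listed.
Collected solutions: (-1, 1).

Solutions (with |y| ≤ 35): (-1, 1).


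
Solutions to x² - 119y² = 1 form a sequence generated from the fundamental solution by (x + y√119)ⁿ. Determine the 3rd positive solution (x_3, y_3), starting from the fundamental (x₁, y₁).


Step 1: Find the fundamental solution (x₁, y₁) of x² - 119y² = 1.
  Expand √119 as a continued fraction. a₀ = ⌊√119⌋ = 10; iterate m_{k+1} = d_k·a_k − m_k, d_{k+1} = (119 − m_{k+1}²)/d_k, a_{k+1} = ⌊(a₀ + m_{k+1})/d_{k+1}⌋ (starting m₀ = 0, d₀ = 1), with convergents p_k = a_k·p_{k-1} + p_{k-2}, q_k = a_k·q_{k-1} + q_{k-2} (p₋₁ = 1, q₋₁ = 0):
  k = 0: a₀ = 10; p₀/q₀ = 10/1; p₀² − 119·q₀² = 100 − 119 = -19.
  k = 1: m = 10, d = 19, a = ⌊(10 + 10)/19⌋ = 1; p/q = (1·10 + 1)/(1·1 + 0) = 11/1; p² − 119·q² = 121 − 119 = 2.
  k = 2: m = 9, d = 2, a = ⌊(10 + 9)/2⌋ = 9; p/q = (9·11 + 10)/(9·1 + 1) = 109/10; p² − 119·q² = 11881 − 11900 = -19.
  k = 3: m = 9, d = 19, a = ⌊(10 + 9)/19⌋ = 1; p/q = (1·109 + 11)/(1·10 + 1) = 120/11; p² − 119·q² = 14400 − 14399 = 1.
  The first convergent with p² − 119·q² = 1 gives the fundamental solution (x₁, y₁) = (120, 11).
Step 2: Apply the recurrence (x_{n+1}, y_{n+1}) = (x₁x_n + 119y₁y_n, x₁y_n + y₁x_n) repeatedly.
  From (x_1, y_1) = (120, 11): x_2 = 120·120 + 119·11·11 = 28799; y_2 = 120·11 + 11·120 = 2640.
  From (x_2, y_2) = (28799, 2640): x_3 = 120·28799 + 119·11·2640 = 6911640; y_3 = 120·2640 + 11·28799 = 633589.
Step 3: Verify x_3² - 119·y_3² = 47770767489600 - 47770767489599 = 1 (should be 1). ✓

(x_1, y_1) = (120, 11); (x_3, y_3) = (6911640, 633589).


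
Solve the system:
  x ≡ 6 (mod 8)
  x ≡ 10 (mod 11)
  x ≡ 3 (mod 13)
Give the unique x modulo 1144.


Moduli 8, 11, 13 are pairwise coprime; by CRT there is a unique solution modulo M = 8 · 11 · 13 = 1144.
Solve pairwise, accumulating the modulus:
  Start with x ≡ 6 (mod 8).
  Combine with x ≡ 10 (mod 11): since gcd(8, 11) = 1, we get a unique residue mod 88.
    Write x = 6 + 8·t and substitute into x ≡ 10 (mod 11): 8·t ≡ 10 − 6 = 4 (mod 11).
    The inverse of 8 mod 11 is 7 (since 8·7 = 56 = 5·11 + 1), so t ≡ 7·4 = 28 ≡ 6 (mod 11).
    Then x = 6 + 8·6 = 54, valid modulo lcm(8, 11) = 88: x ≡ 54 (mod 88).
  Combine with x ≡ 3 (mod 13): since gcd(88, 13) = 1, we get a unique residue mod 1144.
    Write x = 54 + 88·t and substitute into x ≡ 3 (mod 13): 88·t ≡ 3 − 54 = -51 (mod 13).
    Reduce coefficients mod 13: 10·t ≡ 1 (mod 13).
    The inverse of 10 mod 13 is 4 (since 10·4 = 40 = 3·13 + 1), so t ≡ 4·1 = 4 ≡ 4 (mod 13).
    Then x = 54 + 88·4 = 406, valid modulo lcm(88, 13) = 1144: x ≡ 406 (mod 1144).
Verify: 406 mod 8 = 6 ✓, 406 mod 11 = 10 ✓, 406 mod 13 = 3 ✓.

x ≡ 406 (mod 1144).


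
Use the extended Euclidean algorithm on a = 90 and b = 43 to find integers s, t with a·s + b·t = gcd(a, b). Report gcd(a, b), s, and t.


Euclidean algorithm on (90, 43) — divide until remainder is 0:
  90 = 2 · 43 + 4
  43 = 10 · 4 + 3
  4 = 1 · 3 + 1
  3 = 3 · 1 + 0
gcd(90, 43) = 1.
Track Bezout coefficients alongside the remainders: start with r₀ = 90 = a·1 + b·0 (s = 1, t = 0) and r₁ = 43 = a·0 + b·1 (s = 0, t = 1); each new remainder r_{k+1} = r_{k-1} − q_k·r_k inherits s_{k+1} = s_{k-1} − q_k·s_k, t_{k+1} = t_{k-1} − q_k·t_k, so r_k = a·s_k + b·t_k at every step:
  q = 2: r = 4, s = 1 − 2·0 = 1, t = 0 − 2·1 = -2  (check: 90·1 + 43·(-2) = 4)
  q = 10: r = 3, s = 0 − 10·1 = -10, t = 1 − 10·(-2) = 21  (check: 90·(-10) + 43·21 = 3)
  q = 1: r = 1, s = 1 − 1·(-10) = 11, t = -2 − 1·21 = -23  (check: 90·11 + 43·(-23) = 1)
The row with r = 1 (the gcd) gives the Bezout coefficients s = 11, t = -23.
Result: 90 · (11) + 43 · (-23) = 1.

gcd(90, 43) = 1; s = 11, t = -23 (check: 90·11 + 43·(-23) = 1).


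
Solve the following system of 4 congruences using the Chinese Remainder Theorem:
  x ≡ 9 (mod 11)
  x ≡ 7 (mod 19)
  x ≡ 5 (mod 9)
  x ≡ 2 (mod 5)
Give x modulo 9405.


Product of moduli M = 11 · 19 · 9 · 5 = 9405.
Merge one congruence at a time:
  Start: x ≡ 9 (mod 11).
  Combine with x ≡ 7 (mod 19); new modulus lcm = 209.
    Write x = 9 + 11·t and substitute into x ≡ 7 (mod 19): 11·t ≡ 7 − 9 = -2 (mod 19).
    Reduce coefficients mod 19: 11·t ≡ 17 (mod 19).
    The inverse of 11 mod 19 is 7 (since 11·7 = 77 = 4·19 + 1), so t ≡ 7·17 = 119 ≡ 5 (mod 19).
    Then x = 9 + 11·5 = 64, valid modulo lcm(11, 19) = 209: x ≡ 64 (mod 209).
  Combine with x ≡ 5 (mod 9); new modulus lcm = 1881.
    Write x = 64 + 209·t and substitute into x ≡ 5 (mod 9): 209·t ≡ 5 − 64 = -59 (mod 9).
    Reduce coefficients mod 9: 2·t ≡ 4 (mod 9).
    The inverse of 2 mod 9 is 5 (since 2·5 = 10 = 1·9 + 1), so t ≡ 5·4 = 20 ≡ 2 (mod 9).
    Then x = 64 + 209·2 = 482, valid modulo lcm(209, 9) = 1881: x ≡ 482 (mod 1881).
  Combine with x ≡ 2 (mod 5); new modulus lcm = 9405.
    Write x = 482 + 1881·t and substitute into x ≡ 2 (mod 5): 1881·t ≡ 2 − 482 = -480 (mod 5).
    Reduce coefficients mod 5: 1·t ≡ 0 (mod 5).
    So t ≡ 0 (mod 5).
    Then x = 482 + 1881·0 = 482, valid modulo lcm(1881, 5) = 9405: x ≡ 482 (mod 9405).
Verify against each original: 482 mod 11 = 9, 482 mod 19 = 7, 482 mod 9 = 5, 482 mod 5 = 2.

x ≡ 482 (mod 9405).
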